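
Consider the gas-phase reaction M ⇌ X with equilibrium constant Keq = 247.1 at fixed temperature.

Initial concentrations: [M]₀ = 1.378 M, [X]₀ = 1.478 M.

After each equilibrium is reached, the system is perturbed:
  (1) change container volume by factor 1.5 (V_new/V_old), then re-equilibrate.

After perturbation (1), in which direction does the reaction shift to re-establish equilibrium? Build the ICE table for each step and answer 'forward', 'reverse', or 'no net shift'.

Q₀ = 1.073 vs Keq = 247.1 ⇒ Q<K, forward
Step 1:
                    M           X
  Initial       1.378       1.478
  Change       -1.366       1.366
  Equil       0.01151       2.844
  solve Keq expr → x = 1.366; check Q = 247.1
Then change container volume by factor 1.5 (V_new/V_old).
Step 2:
                    M           X
  Initial    0.007674       1.896
  Change            0           0
  Equil      0.007674       1.896
  solve Keq expr → x = 0; check Q = 247.1

Direction: no net shift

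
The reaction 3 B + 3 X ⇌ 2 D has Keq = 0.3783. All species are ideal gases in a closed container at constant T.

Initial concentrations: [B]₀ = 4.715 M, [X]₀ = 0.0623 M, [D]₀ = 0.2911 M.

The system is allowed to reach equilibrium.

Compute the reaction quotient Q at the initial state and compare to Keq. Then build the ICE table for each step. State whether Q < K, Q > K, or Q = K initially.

Q₀ = 3.343; Q > K (proceeds reverse)

Q₀ = 3.343 vs Keq = 0.3783 ⇒ Q>K, reverse
Step 1:
                    B           X           D
  I             4.715      0.0623      0.2911
  C           0.05426     0.05426    -0.03617
  E             4.769      0.1166      0.2549
  solve Keq expr → x = -0.01809; check Q = 0.3783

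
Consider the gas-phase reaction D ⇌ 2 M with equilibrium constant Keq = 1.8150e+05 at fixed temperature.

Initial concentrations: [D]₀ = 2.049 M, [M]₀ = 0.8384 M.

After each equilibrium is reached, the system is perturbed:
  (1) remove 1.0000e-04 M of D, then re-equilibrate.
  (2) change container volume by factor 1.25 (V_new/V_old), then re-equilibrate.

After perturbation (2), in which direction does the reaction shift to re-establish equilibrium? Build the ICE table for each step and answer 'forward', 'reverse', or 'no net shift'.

Q₀ = 0.3431 vs Keq = 1.8150e+05 ⇒ Q<K, forward
Step 1:
                    D           M
  init          2.049      0.8384
  Δ            -2.049       4.098
  eq       1.3424e-04       4.936
  solve Keq expr → x = 2.049; check Q = 1.8150e+05
Then remove 1.0000e-04 M of D.
Step 2:
                    D           M
  init     3.4245e-05       4.936
  Δ        9.9989e-05 -1.9998e-04
  eq       1.3423e-04       4.936
  solve Keq expr → x = -9.9989e-05; check Q = 1.8150e+05
Then change container volume by factor 1.25 (V_new/V_old).
Step 3:
                    D           M
  init     1.0739e-04       3.949
  Δ       -2.1476e-05  4.2951e-05
  eq       8.5911e-05       3.949
  solve Keq expr → x = 2.1476e-05; check Q = 1.8150e+05

Direction: forward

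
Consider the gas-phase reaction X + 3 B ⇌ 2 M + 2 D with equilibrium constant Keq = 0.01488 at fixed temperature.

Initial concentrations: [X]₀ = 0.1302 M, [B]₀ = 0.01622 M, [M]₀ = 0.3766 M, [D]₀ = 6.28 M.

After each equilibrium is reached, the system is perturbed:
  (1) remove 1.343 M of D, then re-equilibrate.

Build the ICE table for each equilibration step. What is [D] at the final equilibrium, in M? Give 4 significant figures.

Q₀ = 1.0067e+07 vs Keq = 0.01488 ⇒ Q>K, reverse
Step 1:
                   X          B          M          D
  init        0.1302    0.01622     0.3766       6.28
  Δ           0.1858     0.5573    -0.3716    -0.3716
  eq           0.316     0.5736   0.005041      5.908
  solve Keq expr → x = -0.1858; check Q = 0.01488
Then remove 1.343 M of D.
Step 2:
                   X          B          M          D
  init         0.316     0.5736   0.005041      4.565
  Δ       -7.1838e-04  -0.002155   0.001437   0.001437
  eq          0.3153     0.5714   0.006478      4.567
  solve Keq expr → x = 7.1838e-04; check Q = 0.01488

[D]_eq = 4.567 M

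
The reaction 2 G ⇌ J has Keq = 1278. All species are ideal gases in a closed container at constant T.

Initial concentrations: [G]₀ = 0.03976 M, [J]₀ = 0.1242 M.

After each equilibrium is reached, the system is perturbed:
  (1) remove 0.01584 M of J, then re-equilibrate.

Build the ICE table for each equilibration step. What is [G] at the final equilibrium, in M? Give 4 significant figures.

[G]_eq = 0.009823 M

Q₀ = 78.56 vs Keq = 1278 ⇒ Q<K, forward
Step 1:
                   G          J
  I          0.03976     0.1242
  C         -0.02934    0.01467
  E          0.01042     0.1389
  solve Keq expr → x = 0.01467; check Q = 1278
Then remove 0.01584 M of J.
Step 2:
                   G          J
  I          0.01042      0.123
  C       -6.0054e-04 3.0027e-04
  E         0.009823     0.1233
  solve Keq expr → x = 3.0027e-04; check Q = 1278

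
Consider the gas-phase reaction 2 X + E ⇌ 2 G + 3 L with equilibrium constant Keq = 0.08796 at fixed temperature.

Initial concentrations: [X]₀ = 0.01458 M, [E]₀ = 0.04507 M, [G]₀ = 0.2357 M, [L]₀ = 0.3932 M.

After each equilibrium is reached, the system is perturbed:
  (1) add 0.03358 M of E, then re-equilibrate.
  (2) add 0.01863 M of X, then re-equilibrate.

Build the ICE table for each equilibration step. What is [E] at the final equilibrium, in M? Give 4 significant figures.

[E]_eq = 0.1313 M

Q₀ = 352.5 vs Keq = 0.08796 ⇒ Q>K, reverse
Step 1:
                  X         E         G         L
  Initial   0.01458   0.04507    0.2357    0.3932
  Change     0.1156   0.05779   -0.1156   -0.1734
  Equil      0.1302    0.1029    0.1201    0.2198
  solve Keq expr → x = -0.05779; check Q = 0.08796
Then add 0.03358 M of E.
Step 2:
                  X         E         G         L
  Initial    0.1302    0.1364    0.1201    0.2198
  Change  -0.005063 -0.002531  0.005063  0.007594
  Equil      0.1251    0.1339    0.1252    0.2274
  solve Keq expr → x = 0.002531; check Q = 0.08796
Then add 0.01863 M of X.
Step 3:
                  X         E         G         L
  Initial    0.1437    0.1339    0.1252    0.2274
  Change  -0.005234 -0.002617  0.005234  0.007851
  Equil      0.1385    0.1313    0.1304    0.2353
  solve Keq expr → x = 0.002617; check Q = 0.08796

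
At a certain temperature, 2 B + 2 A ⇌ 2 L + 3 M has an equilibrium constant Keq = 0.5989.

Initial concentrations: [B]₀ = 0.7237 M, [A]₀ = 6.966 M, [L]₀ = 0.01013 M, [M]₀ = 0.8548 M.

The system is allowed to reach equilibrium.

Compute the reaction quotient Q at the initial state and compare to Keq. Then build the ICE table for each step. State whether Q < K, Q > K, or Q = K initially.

Q₀ = 2.5219e-06; Q < K (proceeds forward)

Q₀ = 2.5219e-06 vs Keq = 0.5989 ⇒ Q<K, forward
Step 1:
                    B           A           L           M
  init         0.7237       6.966     0.01013      0.8548
  Δ           -0.5095     -0.5095      0.5095      0.7642
  eq           0.2142       6.457      0.5196       1.619
  solve Keq expr → x = 0.2547; check Q = 0.5989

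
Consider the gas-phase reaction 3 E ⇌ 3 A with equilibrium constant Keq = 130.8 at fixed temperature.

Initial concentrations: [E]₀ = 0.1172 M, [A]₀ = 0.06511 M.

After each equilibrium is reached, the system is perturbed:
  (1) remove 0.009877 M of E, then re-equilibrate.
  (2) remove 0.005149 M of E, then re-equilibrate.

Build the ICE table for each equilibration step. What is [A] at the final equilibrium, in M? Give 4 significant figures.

Q₀ = 0.1715 vs Keq = 130.8 ⇒ Q<K, forward
Step 1:
                  E         A
  Initial    0.1172   0.06511
  Change    -0.0872    0.0872
  Equil        0.03    0.1523
  solve Keq expr → x = 0.02907; check Q = 130.8
Then remove 0.009877 M of E.
Step 2:
                  E         A
  Initial   0.02013    0.1523
  Change   0.008251 -0.008251
  Equil     0.02838    0.1441
  solve Keq expr → x = -0.00275; check Q = 130.8
Then remove 0.005149 M of E.
Step 3:
                  E         A
  Initial   0.02323    0.1441
  Change   0.004302 -0.004302
  Equil     0.02753    0.1398
  solve Keq expr → x = -0.001434; check Q = 130.8

[A]_eq = 0.1398 M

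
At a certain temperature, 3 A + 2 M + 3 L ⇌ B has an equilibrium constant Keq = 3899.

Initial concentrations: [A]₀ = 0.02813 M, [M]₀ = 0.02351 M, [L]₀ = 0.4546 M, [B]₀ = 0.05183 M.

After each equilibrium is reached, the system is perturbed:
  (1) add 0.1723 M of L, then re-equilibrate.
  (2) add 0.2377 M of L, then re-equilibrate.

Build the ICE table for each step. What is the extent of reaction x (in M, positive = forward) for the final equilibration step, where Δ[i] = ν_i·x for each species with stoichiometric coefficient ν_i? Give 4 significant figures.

Q₀ = 4.4841e+07 vs Keq = 3899 ⇒ Q>K, reverse
Step 1:
                    A           M           L           B
  I           0.02813     0.02351      0.4546     0.05183
  C            0.1079      0.0719      0.1079    -0.03595
  E             0.136     0.09541      0.5625     0.01588
  solve Keq expr → x = -0.03595; check Q = 3899
Then add 0.1723 M of L.
Step 2:
                    A           M           L           B
  I             0.136     0.09541      0.7348     0.01588
  C          -0.01325   -0.008831    -0.01325    0.004416
  E            0.1227     0.08658      0.7215      0.0203
  solve Keq expr → x = 0.004416; check Q = 3899
Then add 0.2377 M of L.
Step 3:
                    A           M           L           B
  I            0.1227     0.08658      0.9592      0.0203
  C          -0.01419   -0.009461    -0.01419     0.00473
  E            0.1085     0.07712       0.945     0.02503
  solve Keq expr → x = 0.00473; check Q = 3899

x = 0.00473 M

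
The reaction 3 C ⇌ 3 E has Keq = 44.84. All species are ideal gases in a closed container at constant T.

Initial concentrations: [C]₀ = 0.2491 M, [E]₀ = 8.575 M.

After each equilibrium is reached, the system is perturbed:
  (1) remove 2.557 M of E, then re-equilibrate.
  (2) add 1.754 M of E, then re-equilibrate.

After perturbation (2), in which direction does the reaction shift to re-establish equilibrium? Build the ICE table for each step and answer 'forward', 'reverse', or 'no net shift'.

Direction: reverse

Q₀ = 4.0793e+04 vs Keq = 44.84 ⇒ Q>K, reverse
Step 1:
                   C          E
  Initial     0.2491      8.575
  Change       1.689     -1.689
  Equil        1.938      6.886
  solve Keq expr → x = -0.563; check Q = 44.84
Then remove 2.557 M of E.
Step 2:
                   C          E
  Initial      1.938      4.329
  Change     -0.5616     0.5616
  Equil        1.377      4.891
  solve Keq expr → x = 0.1872; check Q = 44.84
Then add 1.754 M of E.
Step 3:
                   C          E
  Initial      1.377      6.645
  Change      0.3853    -0.3853
  Equil        1.762      6.259
  solve Keq expr → x = -0.1284; check Q = 44.84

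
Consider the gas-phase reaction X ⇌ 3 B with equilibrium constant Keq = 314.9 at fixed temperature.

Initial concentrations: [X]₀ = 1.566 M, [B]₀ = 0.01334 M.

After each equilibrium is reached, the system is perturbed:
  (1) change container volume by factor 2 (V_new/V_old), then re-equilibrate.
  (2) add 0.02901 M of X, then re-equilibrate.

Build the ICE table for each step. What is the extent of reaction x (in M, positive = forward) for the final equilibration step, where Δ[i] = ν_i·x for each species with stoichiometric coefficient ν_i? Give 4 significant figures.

Q₀ = 1.5159e-06 vs Keq = 314.9 ⇒ Q<K, forward
Step 1:
                   X          B
  init         1.566    0.01334
  Δ           -1.352      4.056
  eq           0.214      4.069
  solve Keq expr → x = 1.352; check Q = 314.9
Then change container volume by factor 2 (V_new/V_old).
Step 2:
                   X          B
  init         0.107      2.035
  Δ         -0.07095     0.2128
  eq         0.03605      2.248
  solve Keq expr → x = 0.07095; check Q = 314.9
Then add 0.02901 M of X.
Step 3:
                   X          B
  init       0.06506      2.248
  Δ         -0.02524    0.07573
  eq         0.03982      2.323
  solve Keq expr → x = 0.02524; check Q = 314.9

x = 0.02524 M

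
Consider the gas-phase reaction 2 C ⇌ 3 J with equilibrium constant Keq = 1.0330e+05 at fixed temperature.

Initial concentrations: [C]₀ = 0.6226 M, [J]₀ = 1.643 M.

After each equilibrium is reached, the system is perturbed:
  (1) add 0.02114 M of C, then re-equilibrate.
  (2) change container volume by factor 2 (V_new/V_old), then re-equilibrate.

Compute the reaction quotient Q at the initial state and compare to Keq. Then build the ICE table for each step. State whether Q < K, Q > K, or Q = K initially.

Q₀ = 11.44; Q < K (proceeds forward)

Q₀ = 11.44 vs Keq = 1.0330e+05 ⇒ Q<K, forward
Step 1:
                   C          J
  init        0.6226      1.643
  Δ          -0.6099     0.9148
  eq         0.01273      2.558
  solve Keq expr → x = 0.3049; check Q = 1.0330e+05
Then add 0.02114 M of C.
Step 2:
                   C          J
  init       0.03387      2.558
  Δ         -0.02091    0.03136
  eq         0.01296      2.589
  solve Keq expr → x = 0.01045; check Q = 1.0330e+05
Then change container volume by factor 2 (V_new/V_old).
Step 3:
                   C          J
  init      0.006481      1.295
  Δ        -0.001883   0.002825
  eq        0.004598      1.297
  solve Keq expr → x = 9.4165e-04; check Q = 1.0330e+05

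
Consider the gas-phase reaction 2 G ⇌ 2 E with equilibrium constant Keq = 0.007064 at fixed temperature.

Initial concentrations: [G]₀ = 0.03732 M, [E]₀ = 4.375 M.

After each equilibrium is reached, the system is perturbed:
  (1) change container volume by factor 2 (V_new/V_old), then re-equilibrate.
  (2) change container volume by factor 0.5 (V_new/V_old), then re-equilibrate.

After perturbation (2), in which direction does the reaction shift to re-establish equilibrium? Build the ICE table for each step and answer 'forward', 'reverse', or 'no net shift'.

Direction: no net shift

Q₀ = 1.3743e+04 vs Keq = 0.007064 ⇒ Q>K, reverse
Step 1:
                   G          E
  init       0.03732      4.375
  Δ            4.033     -4.033
  eq            4.07     0.3421
  solve Keq expr → x = -2.016; check Q = 0.007064
Then change container volume by factor 2 (V_new/V_old).
Step 2:
                   G          E
  init         2.035      0.171
  Δ                0          0
  eq           2.035      0.171
  solve Keq expr → x = 0; check Q = 0.007064
Then change container volume by factor 0.5 (V_new/V_old).
Step 3:
                   G          E
  init          4.07     0.3421
  Δ                0          0
  eq            4.07     0.3421
  solve Keq expr → x = 0; check Q = 0.007064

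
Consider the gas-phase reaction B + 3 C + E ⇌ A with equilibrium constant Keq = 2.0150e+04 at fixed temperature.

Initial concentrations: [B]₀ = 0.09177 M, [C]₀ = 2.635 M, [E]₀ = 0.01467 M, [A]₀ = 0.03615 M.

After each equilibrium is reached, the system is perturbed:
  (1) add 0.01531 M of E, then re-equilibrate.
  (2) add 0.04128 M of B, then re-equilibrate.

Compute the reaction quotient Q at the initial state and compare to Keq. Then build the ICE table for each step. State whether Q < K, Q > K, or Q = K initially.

Q₀ = 1.468; Q < K (proceeds forward)

Q₀ = 1.468 vs Keq = 2.0150e+04 ⇒ Q<K, forward
Step 1:
                  B         C         E         A
  Initial   0.09177     2.635   0.01467   0.03615
  Change   -0.01467    -0.044  -0.01467   0.01467
  Equil      0.0771     2.591 1.8805e-06   0.05082
  solve Keq expr → x = 0.01467; check Q = 2.0150e+04
Then add 0.01531 M of E.
Step 2:
                  B         C         E         A
  Initial    0.0771     2.591   0.01531   0.05082
  Change   -0.01531  -0.04593  -0.01531   0.01531
  Equil     0.06179     2.545 3.2215e-06   0.06613
  solve Keq expr → x = 0.01531; check Q = 2.0150e+04
Then add 0.04128 M of B.
Step 3:
                  B         C         E         A
  Initial    0.1031     2.545 3.2215e-06   0.06613
  Change  -1.2901e-06 -3.8704e-06 -1.2901e-06 1.2901e-06
  Equil      0.1031     2.545 1.9314e-06   0.06613
  solve Keq expr → x = 1.2901e-06; check Q = 2.0150e+04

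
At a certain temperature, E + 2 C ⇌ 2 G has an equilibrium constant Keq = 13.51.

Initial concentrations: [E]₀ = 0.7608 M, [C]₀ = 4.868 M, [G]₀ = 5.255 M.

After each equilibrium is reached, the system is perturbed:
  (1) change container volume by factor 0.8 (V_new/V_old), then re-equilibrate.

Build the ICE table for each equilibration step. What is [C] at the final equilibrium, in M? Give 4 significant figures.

Q₀ = 1.532 vs Keq = 13.51 ⇒ Q<K, forward
Step 1:
                    E           C           G
  Initial      0.7608       4.868       5.255
  Change      -0.5502        -1.1         1.1
  Equil        0.2106       3.768       6.355
  solve Keq expr → x = 0.5502; check Q = 13.51
Then change container volume by factor 0.8 (V_new/V_old).
Step 2:
                    E           C           G
  Initial      0.2633        4.71       7.944
  Change     -0.04069    -0.08138     0.08138
  Equil        0.2226       4.628       8.026
  solve Keq expr → x = 0.04069; check Q = 13.51

[C]_eq = 4.628 M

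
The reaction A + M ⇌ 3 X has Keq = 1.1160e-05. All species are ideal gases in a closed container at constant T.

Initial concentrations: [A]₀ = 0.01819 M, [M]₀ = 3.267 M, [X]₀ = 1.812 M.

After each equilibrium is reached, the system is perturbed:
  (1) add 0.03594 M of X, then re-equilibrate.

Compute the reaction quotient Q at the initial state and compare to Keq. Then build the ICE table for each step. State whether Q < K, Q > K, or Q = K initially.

Q₀ = 100.1; Q > K (proceeds reverse)

Q₀ = 100.1 vs Keq = 1.1160e-05 ⇒ Q>K, reverse
Step 1:
                   A          M          X
  I          0.01819      3.267      1.812
  C           0.5941     0.5941     -1.782
  E           0.6123      3.861    0.02977
  solve Keq expr → x = -0.5941; check Q = 1.1160e-05
Then add 0.03594 M of X.
Step 2:
                   A          M          X
  I           0.6123      3.861    0.06571
  C          0.01191    0.01191   -0.03572
  E           0.6242      3.873    0.02999
  solve Keq expr → x = -0.01191; check Q = 1.1160e-05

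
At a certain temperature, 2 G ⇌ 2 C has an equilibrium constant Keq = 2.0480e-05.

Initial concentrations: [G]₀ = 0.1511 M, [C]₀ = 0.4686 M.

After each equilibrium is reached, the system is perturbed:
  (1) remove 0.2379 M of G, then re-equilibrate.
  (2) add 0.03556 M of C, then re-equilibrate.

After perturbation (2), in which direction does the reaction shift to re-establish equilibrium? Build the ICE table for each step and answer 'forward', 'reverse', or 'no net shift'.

Q₀ = 9.618 vs Keq = 2.0480e-05 ⇒ Q>K, reverse
Step 1:
                  G         C
  init       0.1511    0.4686
  Δ          0.4658   -0.4658
  eq         0.6169  0.002792
  solve Keq expr → x = -0.2329; check Q = 2.0480e-05
Then remove 0.2379 M of G.
Step 2:
                  G         C
  init        0.379  0.002792
  Δ        0.001072 -0.001072
  eq         0.3801   0.00172
  solve Keq expr → x = -5.3588e-04; check Q = 2.0480e-05
Then add 0.03556 M of C.
Step 3:
                  G         C
  init       0.3801   0.03728
  Δ          0.0354   -0.0354
  eq         0.4155   0.00188
  solve Keq expr → x = -0.0177; check Q = 2.0480e-05

Direction: reverse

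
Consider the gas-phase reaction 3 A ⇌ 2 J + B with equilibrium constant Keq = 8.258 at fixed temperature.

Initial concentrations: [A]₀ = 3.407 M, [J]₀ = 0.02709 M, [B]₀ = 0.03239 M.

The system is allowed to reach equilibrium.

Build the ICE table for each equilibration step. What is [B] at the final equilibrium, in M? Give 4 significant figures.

Q₀ = 6.0105e-07 vs Keq = 8.258 ⇒ Q<K, forward
Step 1:
                  A         J         B
  init        3.407   0.02709   0.03239
  Δ          -2.688     1.792    0.8959
  eq         0.7192     1.819    0.9283
  solve Keq expr → x = 0.8959; check Q = 8.258

[B]_eq = 0.9283 M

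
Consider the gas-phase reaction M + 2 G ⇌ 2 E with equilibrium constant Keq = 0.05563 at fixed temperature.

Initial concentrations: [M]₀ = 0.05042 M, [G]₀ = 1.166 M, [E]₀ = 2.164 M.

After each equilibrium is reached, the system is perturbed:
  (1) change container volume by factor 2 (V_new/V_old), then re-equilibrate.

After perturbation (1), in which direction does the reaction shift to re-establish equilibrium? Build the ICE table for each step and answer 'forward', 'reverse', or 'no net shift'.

Q₀ = 68.31 vs Keq = 0.05563 ⇒ Q>K, reverse
Step 1:
                   M          G          E
  init       0.05042      1.166      2.164
  Δ           0.7865      1.573     -1.573
  eq          0.8369      2.739      0.591
  solve Keq expr → x = -0.7865; check Q = 0.05563
Then change container volume by factor 2 (V_new/V_old).
Step 2:
                   M          G          E
  init        0.4185      1.369     0.2955
  Δ          0.03378    0.06756   -0.06756
  eq          0.4522      1.437     0.2279
  solve Keq expr → x = -0.03378; check Q = 0.05563

Direction: reverse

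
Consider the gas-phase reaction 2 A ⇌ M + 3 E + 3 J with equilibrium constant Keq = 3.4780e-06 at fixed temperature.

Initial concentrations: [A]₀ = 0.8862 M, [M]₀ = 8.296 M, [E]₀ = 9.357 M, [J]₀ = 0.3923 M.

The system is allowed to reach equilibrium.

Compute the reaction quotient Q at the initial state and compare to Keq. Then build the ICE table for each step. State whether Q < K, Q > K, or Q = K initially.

Q₀ = 522.5; Q > K (proceeds reverse)

Q₀ = 522.5 vs Keq = 3.4780e-06 ⇒ Q>K, reverse
Step 1:
                    A           M           E           J
  I            0.8862       8.296       9.357      0.3923
  C            0.2609     -0.1305     -0.3914     -0.3914
  E             1.147       8.166       8.966  9.1962e-04
  solve Keq expr → x = -0.1305; check Q = 3.4780e-06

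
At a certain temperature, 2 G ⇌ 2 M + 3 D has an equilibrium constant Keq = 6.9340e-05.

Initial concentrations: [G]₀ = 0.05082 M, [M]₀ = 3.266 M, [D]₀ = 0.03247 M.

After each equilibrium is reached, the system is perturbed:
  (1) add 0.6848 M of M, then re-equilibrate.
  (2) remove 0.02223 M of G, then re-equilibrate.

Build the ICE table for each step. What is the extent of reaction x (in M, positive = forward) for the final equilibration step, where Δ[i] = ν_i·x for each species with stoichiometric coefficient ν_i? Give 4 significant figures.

Q₀ = 0.1414 vs Keq = 6.9340e-05 ⇒ Q>K, reverse
Step 1:
                    G           M           D
  Initial     0.05082       3.266     0.03247
  Change      0.01952    -0.01952    -0.02928
  Equil       0.07034       3.246    0.003193
  solve Keq expr → x = -0.009759; check Q = 6.9340e-05
Then add 0.6848 M of M.
Step 2:
                    G           M           D
  Initial     0.07034       3.931    0.003193
  Change   2.5046e-04 -2.5046e-04 -3.7569e-04
  Equil       0.07059       3.931    0.002817
  solve Keq expr → x = -1.2523e-04; check Q = 6.9340e-05
Then remove 0.02223 M of G.
Step 3:
                    G           M           D
  Initial     0.04836       3.931    0.002817
  Change   4.1023e-04 -4.1023e-04 -6.1535e-04
  Equil       0.04877       3.931    0.002202
  solve Keq expr → x = -2.0512e-04; check Q = 6.9340e-05

x = -2.0512e-04 M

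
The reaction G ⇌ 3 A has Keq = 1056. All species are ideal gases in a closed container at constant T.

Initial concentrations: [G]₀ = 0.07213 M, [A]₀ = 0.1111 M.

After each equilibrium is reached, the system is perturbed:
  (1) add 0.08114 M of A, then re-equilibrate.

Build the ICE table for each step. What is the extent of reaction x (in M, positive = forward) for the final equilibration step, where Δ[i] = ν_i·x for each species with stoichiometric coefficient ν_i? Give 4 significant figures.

x = -3.1292e-05 M

Q₀ = 0.01901 vs Keq = 1056 ⇒ Q<K, forward
Step 1:
                  G         A
  init      0.07213    0.1111
  Δ         -0.0721    0.2163
  eq      3.3230e-05    0.3274
  solve Keq expr → x = 0.0721; check Q = 1056
Then add 0.08114 M of A.
Step 2:
                  G         A
  init    3.3230e-05    0.4085
  Δ       3.1292e-05 -9.3876e-05
  eq      6.4522e-05    0.4084
  solve Keq expr → x = -3.1292e-05; check Q = 1056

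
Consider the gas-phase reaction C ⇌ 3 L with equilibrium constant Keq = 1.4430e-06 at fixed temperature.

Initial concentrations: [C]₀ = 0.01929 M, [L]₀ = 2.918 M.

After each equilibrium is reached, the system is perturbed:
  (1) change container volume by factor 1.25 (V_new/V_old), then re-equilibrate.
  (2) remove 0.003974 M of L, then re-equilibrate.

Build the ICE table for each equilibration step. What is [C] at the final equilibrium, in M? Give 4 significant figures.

Q₀ = 1288 vs Keq = 1.4430e-06 ⇒ Q>K, reverse
Step 1:
                  C         L
  I         0.01929     2.918
  C          0.9689    -2.907
  E          0.9882   0.01126
  solve Keq expr → x = -0.9689; check Q = 1.4430e-06
Then change container volume by factor 1.25 (V_new/V_old).
Step 2:
                  C         L
  I          0.7906  0.009005
  C       -4.8073e-04  0.001442
  E          0.7901   0.01045
  solve Keq expr → x = 4.8073e-04; check Q = 1.4430e-06
Then remove 0.003974 M of L.
Step 3:
                  C         L
  I          0.7901  0.006473
  C       -0.001323  0.003968
  E          0.7888   0.01044
  solve Keq expr → x = 0.001323; check Q = 1.4430e-06

[C]_eq = 0.7888 M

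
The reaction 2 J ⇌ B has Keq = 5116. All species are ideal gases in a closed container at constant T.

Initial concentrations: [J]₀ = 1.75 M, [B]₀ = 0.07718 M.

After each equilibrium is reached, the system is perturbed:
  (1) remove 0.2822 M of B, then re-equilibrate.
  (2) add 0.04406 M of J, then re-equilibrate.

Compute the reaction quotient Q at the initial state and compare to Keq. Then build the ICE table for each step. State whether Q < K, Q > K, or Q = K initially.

Q₀ = 0.0252; Q < K (proceeds forward)

Q₀ = 0.0252 vs Keq = 5116 ⇒ Q<K, forward
Step 1:
                  J         B
  Initial      1.75   0.07718
  Change     -1.736    0.8682
  Equil     0.01359    0.9454
  solve Keq expr → x = 0.8682; check Q = 5116
Then remove 0.2822 M of B.
Step 2:
                  J         B
  Initial   0.01359    0.6632
  Change  -0.002199  0.001099
  Equil     0.01139    0.6643
  solve Keq expr → x = 0.001099; check Q = 5116
Then add 0.04406 M of J.
Step 3:
                  J         B
  Initial   0.05545    0.6643
  Change   -0.04387   0.02194
  Equil     0.01158    0.6862
  solve Keq expr → x = 0.02194; check Q = 5116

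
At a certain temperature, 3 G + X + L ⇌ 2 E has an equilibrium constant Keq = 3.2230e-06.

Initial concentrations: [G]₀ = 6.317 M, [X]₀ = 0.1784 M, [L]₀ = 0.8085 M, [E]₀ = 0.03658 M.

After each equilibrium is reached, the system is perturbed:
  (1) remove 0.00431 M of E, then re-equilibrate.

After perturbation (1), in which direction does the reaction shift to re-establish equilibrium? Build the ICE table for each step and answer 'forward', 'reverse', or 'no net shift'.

Direction: forward

Q₀ = 3.6803e-05 vs Keq = 3.2230e-06 ⇒ Q>K, reverse
Step 1:
                   G          X          L          E
  Initial      6.317     0.1784     0.8085    0.03658
  Change     0.03779     0.0126     0.0126   -0.02519
  Equil        6.355      0.191     0.8211    0.01139
  solve Keq expr → x = -0.0126; check Q = 3.2230e-06
Then remove 0.00431 M of E.
Step 2:
                   G          X          L          E
  Initial      6.355      0.191     0.8211   0.007079
  Change   -0.006323  -0.002108  -0.002108   0.004216
  Equil        6.348     0.1889      0.819    0.01129
  solve Keq expr → x = 0.002108; check Q = 3.2230e-06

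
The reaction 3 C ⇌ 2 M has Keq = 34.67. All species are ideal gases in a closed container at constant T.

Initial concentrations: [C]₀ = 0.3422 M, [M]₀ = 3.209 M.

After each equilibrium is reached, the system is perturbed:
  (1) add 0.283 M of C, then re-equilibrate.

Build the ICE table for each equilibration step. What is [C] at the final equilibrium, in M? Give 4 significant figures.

[C]_eq = 0.6637 M

Q₀ = 257 vs Keq = 34.67 ⇒ Q>K, reverse
Step 1:
                    C           M
  Initial      0.3422       3.209
  Change       0.2972     -0.1982
  Equil        0.6394       3.011
  solve Keq expr → x = -0.09908; check Q = 34.67
Then add 0.283 M of C.
Step 2:
                    C           M
  Initial      0.9224       3.011
  Change      -0.2588      0.1725
  Equil        0.6637       3.183
  solve Keq expr → x = 0.08627; check Q = 34.67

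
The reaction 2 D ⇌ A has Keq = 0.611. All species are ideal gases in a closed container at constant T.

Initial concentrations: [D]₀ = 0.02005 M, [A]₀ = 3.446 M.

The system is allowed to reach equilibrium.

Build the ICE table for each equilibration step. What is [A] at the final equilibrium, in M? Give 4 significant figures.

Q₀ = 8572 vs Keq = 0.611 ⇒ Q>K, reverse
Step 1:
                    D           A
  init        0.02005       3.446
  Δ             1.984      -0.992
  eq            2.004       2.454
  solve Keq expr → x = -0.992; check Q = 0.611

[A]_eq = 2.454 M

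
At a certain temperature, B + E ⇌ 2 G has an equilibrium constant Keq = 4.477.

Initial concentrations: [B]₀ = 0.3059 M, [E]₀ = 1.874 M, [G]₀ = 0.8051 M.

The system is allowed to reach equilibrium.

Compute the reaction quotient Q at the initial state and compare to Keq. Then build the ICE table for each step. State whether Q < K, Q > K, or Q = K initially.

Q₀ = 1.131 vs Keq = 4.477 ⇒ Q<K, forward
Step 1:
                   B          E          G
  init        0.3059      1.874     0.8051
  Δ          -0.1486    -0.1486     0.2972
  eq          0.1573      1.725      1.102
  solve Keq expr → x = 0.1486; check Q = 4.477

Q₀ = 1.131; Q < K (proceeds forward)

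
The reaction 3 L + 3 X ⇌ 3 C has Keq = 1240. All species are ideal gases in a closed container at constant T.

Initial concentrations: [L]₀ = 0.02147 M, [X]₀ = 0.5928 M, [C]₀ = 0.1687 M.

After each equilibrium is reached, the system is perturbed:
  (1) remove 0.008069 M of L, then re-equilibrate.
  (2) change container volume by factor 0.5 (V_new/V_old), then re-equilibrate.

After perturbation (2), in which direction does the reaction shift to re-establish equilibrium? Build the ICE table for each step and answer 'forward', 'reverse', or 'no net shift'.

Q₀ = 2329 vs Keq = 1240 ⇒ Q>K, reverse
Step 1:
                   L          X          C
  init       0.02147     0.5928     0.1687
  Δ         0.004182   0.004182  -0.004182
  eq         0.02565      0.597     0.1645
  solve Keq expr → x = -0.001394; check Q = 1240
Then remove 0.008069 M of L.
Step 2:
                   L          X          C
  init       0.01758      0.597     0.1645
  Δ         0.006743   0.006743  -0.006743
  eq         0.02433     0.6037     0.1578
  solve Keq expr → x = -0.002248; check Q = 1240
Then change container volume by factor 0.5 (V_new/V_old).
Step 3:
                   L          X          C
  init       0.04865      1.207     0.3156
  Δ         -0.02213   -0.02213    0.02213
  eq         0.02652      1.185     0.3377
  solve Keq expr → x = 0.007378; check Q = 1240

Direction: forward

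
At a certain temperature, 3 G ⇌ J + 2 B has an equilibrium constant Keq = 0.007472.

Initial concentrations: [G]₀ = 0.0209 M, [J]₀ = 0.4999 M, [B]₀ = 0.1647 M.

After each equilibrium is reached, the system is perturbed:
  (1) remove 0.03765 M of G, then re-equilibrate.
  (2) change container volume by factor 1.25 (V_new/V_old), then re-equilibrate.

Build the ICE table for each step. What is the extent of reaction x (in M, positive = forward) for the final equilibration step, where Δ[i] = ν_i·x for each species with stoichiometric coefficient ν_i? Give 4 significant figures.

Q₀ = 1485 vs Keq = 0.007472 ⇒ Q>K, reverse
Step 1:
                    G           J           B
  init         0.0209      0.4999      0.1647
  Δ            0.2231    -0.07436     -0.1487
  eq            0.244      0.4255     0.01597
  solve Keq expr → x = -0.07436; check Q = 0.007472
Then remove 0.03765 M of G.
Step 2:
                    G           J           B
  init         0.2063      0.4255     0.01597
  Δ          0.004656   -0.001552   -0.003104
  eq            0.211       0.424     0.01287
  solve Keq expr → x = -0.001552; check Q = 0.007472
Then change container volume by factor 1.25 (V_new/V_old).
Step 3:
                    G           J           B
  init         0.1688      0.3392     0.01029
  Δ                 0           0           0
  eq           0.1688      0.3392     0.01029
  solve Keq expr → x = 0; check Q = 0.007472

x = 0 M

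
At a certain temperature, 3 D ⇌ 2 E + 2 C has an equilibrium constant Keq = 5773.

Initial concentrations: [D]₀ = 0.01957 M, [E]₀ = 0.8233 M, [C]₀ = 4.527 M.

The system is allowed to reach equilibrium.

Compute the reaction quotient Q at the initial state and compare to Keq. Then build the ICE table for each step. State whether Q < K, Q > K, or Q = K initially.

Q₀ = 1.8534e+06; Q > K (proceeds reverse)

Q₀ = 1.8534e+06 vs Keq = 5773 ⇒ Q>K, reverse
Step 1:
                  D         E         C
  Initial   0.01957    0.8233     4.527
  Change     0.1054  -0.07026  -0.07026
  Equil       0.125     0.753     4.457
  solve Keq expr → x = -0.03513; check Q = 5773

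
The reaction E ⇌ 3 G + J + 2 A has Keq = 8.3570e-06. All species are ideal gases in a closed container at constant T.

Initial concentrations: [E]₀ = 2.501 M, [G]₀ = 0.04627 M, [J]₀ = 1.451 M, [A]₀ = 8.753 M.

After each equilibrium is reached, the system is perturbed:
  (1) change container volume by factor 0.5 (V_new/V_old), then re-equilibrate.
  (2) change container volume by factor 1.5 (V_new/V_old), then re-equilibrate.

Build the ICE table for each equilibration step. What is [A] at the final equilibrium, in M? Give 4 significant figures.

[A]_eq = 11.63 M

Q₀ = 0.004403 vs Keq = 8.3570e-06 ⇒ Q>K, reverse
Step 1:
                  E         G         J         A
  I           2.501   0.04627     1.451     8.753
  C          0.0135   -0.0405   -0.0135    -0.027
  E           2.515  0.005769     1.437     8.726
  solve Keq expr → x = -0.0135; check Q = 8.3570e-06
Then change container volume by factor 0.5 (V_new/V_old).
Step 2:
                  E         G         J         A
  I           5.029   0.01154     2.875     17.45
  C        0.002634 -0.007901 -0.002634 -0.005267
  E           5.032  0.003637     2.872     17.45
  solve Keq expr → x = -0.002634; check Q = 8.3570e-06
Then change container volume by factor 1.5 (V_new/V_old).
Step 3:
                  E         G         J         A
  I           3.354  0.002424     1.915     11.63
  C       -7.7982e-04  0.002339 7.7982e-04   0.00156
  E           3.354  0.004764     1.916     11.63
  solve Keq expr → x = 7.7982e-04; check Q = 8.3570e-06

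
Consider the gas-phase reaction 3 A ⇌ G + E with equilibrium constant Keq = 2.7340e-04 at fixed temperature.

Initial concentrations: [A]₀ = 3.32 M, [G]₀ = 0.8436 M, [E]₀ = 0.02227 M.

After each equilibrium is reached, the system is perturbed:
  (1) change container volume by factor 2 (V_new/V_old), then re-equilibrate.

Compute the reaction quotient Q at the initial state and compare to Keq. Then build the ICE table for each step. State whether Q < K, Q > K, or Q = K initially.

Q₀ = 5.1338e-04 vs Keq = 2.7340e-04 ⇒ Q>K, reverse
Step 1:
                    A           G           E
  Initial        3.32      0.8436     0.02227
  Change      0.02983   -0.009942   -0.009942
  Equil          3.35      0.8337     0.01233
  solve Keq expr → x = -0.009942; check Q = 2.7340e-04
Then change container volume by factor 2 (V_new/V_old).
Step 2:
                    A           G           E
  Initial       1.675      0.4168    0.006164
  Change     0.009027   -0.003009   -0.003009
  Equil         1.684      0.4138    0.003155
  solve Keq expr → x = -0.003009; check Q = 2.7340e-04

Q₀ = 5.1338e-04; Q > K (proceeds reverse)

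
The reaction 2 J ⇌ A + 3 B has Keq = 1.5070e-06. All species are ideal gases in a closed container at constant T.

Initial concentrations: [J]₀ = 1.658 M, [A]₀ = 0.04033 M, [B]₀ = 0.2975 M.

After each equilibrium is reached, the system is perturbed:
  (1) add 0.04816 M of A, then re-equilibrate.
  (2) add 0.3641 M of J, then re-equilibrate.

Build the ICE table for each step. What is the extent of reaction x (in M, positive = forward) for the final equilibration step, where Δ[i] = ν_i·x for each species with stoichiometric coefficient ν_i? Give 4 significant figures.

x = 0.001904 M

Q₀ = 3.8630e-04 vs Keq = 1.5070e-06 ⇒ Q>K, reverse
Step 1:
                    J           A           B
  Initial       1.658     0.04033      0.2975
  Change      0.07907    -0.03954     -0.1186
  Equil         1.737  7.9427e-04      0.1789
  solve Keq expr → x = -0.03954; check Q = 1.5070e-06
Then add 0.04816 M of A.
Step 2:
                    J           A           B
  Initial       1.737     0.04895      0.1789
  Change      0.07135    -0.03568      -0.107
  Equil         1.808     0.01328     0.07187
  solve Keq expr → x = -0.03568; check Q = 1.5070e-06
Then add 0.3641 M of J.
Step 3:
                    J           A           B
  Initial       2.173     0.01328     0.07187
  Change    -0.003807    0.001904    0.005711
  Equil         2.169     0.01518     0.07758
  solve Keq expr → x = 0.001904; check Q = 1.5070e-06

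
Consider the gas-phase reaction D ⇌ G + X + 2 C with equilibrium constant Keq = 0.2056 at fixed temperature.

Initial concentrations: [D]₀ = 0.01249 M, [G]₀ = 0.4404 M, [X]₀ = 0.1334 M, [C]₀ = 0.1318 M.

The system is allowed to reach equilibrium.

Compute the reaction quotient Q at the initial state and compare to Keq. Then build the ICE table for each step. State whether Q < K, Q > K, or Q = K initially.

Q₀ = 0.08171 vs Keq = 0.2056 ⇒ Q<K, forward
Step 1:
                    D           G           X           C
  Initial     0.01249      0.4404      0.1334      0.1318
  Change    -0.006188    0.006188    0.006188     0.01238
  Equil      0.006302      0.4466      0.1396      0.1442
  solve Keq expr → x = 0.006188; check Q = 0.2056

Q₀ = 0.08171; Q < K (proceeds forward)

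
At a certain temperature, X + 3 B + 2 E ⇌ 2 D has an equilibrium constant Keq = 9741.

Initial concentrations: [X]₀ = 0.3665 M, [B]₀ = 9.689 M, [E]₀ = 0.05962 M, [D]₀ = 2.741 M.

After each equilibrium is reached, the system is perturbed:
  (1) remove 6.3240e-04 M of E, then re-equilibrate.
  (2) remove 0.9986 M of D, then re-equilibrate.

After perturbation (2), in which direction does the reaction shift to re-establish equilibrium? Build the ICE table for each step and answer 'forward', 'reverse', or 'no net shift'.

Direction: forward

Q₀ = 6.34 vs Keq = 9741 ⇒ Q<K, forward
Step 1:
                    X           B           E           D
  init         0.3665       9.689     0.05962       2.741
  Δ          -0.02899    -0.08697    -0.05798     0.05798
  eq           0.3375       9.602    0.001641       2.799
  solve Keq expr → x = 0.02899; check Q = 9741
Then remove 6.3240e-04 M of E.
Step 2:
                    X           B           E           D
  init         0.3375       9.602    0.001008       2.799
  Δ        3.1551e-04  9.4653e-04  6.3102e-04 -6.3102e-04
  eq           0.3378       9.603    0.001639       2.798
  solve Keq expr → x = -3.1551e-04; check Q = 9741
Then remove 0.9986 M of D.
Step 3:
                    X           B           E           D
  init         0.3378       9.603    0.001639         1.8
  Δ       -2.9201e-04 -8.7604e-04 -5.8403e-04  5.8403e-04
  eq           0.3375       9.602    0.001055         1.8
  solve Keq expr → x = 2.9201e-04; check Q = 9741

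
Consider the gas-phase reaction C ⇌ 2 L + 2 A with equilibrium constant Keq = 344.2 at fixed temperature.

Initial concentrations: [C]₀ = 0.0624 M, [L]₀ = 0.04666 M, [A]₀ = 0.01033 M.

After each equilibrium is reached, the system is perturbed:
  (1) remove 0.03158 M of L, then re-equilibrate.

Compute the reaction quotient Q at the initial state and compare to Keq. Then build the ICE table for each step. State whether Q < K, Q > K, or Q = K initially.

Q₀ = 3.7231e-06 vs Keq = 344.2 ⇒ Q<K, forward
Step 1:
                   C          L          A
  init        0.0624    0.04666    0.01033
  Δ          -0.0624     0.1248     0.1248
  eq      1.5595e-06     0.1715     0.1351
  solve Keq expr → x = 0.0624; check Q = 344.2
Then remove 0.03158 M of L.
Step 2:
                   C          L          A
  init    1.5595e-06     0.1399     0.1351
  Δ       -5.2154e-07 1.0431e-06 1.0431e-06
  eq      1.0380e-06     0.1399     0.1351
  solve Keq expr → x = 5.2154e-07; check Q = 344.2

Q₀ = 3.7231e-06; Q < K (proceeds forward)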